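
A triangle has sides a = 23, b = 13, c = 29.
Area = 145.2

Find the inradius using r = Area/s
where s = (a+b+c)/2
s = (23 + 13 + 29)/2 = 65/2 = 32.5
r = Area/s = 145.2/32.5 ≈ 4.46769

r = 4.468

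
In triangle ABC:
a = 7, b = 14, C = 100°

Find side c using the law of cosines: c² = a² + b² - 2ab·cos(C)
c² = 7² + 14² − 2·7·14·cos(100°)
cos(100°) ≈ -0.173648
c² ≈ 49 + 196 − 196·(-0.173648) ≈ 245 + 34.035 ≈ 279.035
c ≈ √279.035 ≈ 16.7043

c = 16.7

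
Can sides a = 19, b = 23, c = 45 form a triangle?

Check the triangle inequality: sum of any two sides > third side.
a + b vs c: 19 + 23 = 42 ≤ 45  ✗
a + c vs b: 19 + 45 = 64 > 23  ✓
b + c vs a: 23 + 45 = 68 > 19  ✓

No: 19 + 23 = 42 is not > 45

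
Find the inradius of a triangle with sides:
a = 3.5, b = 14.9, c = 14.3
r = Area/s where s is the semi-perimeter.
s = (3.5 + 14.9 + 14.3)/2 = 32.7/2 = 16.35
Area = √(s(s−a)(s−b)(s−c)) = √(16.35·12.85·1.45·2.05) ≈ √624.515 ≈ 24.9903
r ≈ 24.9903/16.35 ≈ 1.52846

r = 1.528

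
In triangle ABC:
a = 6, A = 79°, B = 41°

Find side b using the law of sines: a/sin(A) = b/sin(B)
a/sin(A) = b/sin(B)  ⇒  b = a·sin(B)/sin(A) = 6·sin(41°)/sin(79°)
sin(41°) ≈ 0.656059, sin(79°) ≈ 0.981627
b ≈ 6·0.656059/0.981627 ≈ 3.93635/0.981627 ≈ 4.01003

b = 4.01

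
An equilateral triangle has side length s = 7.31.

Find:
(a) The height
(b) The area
(a) The height splits the triangle into two 30-60-90 halves: h = s·√3/2 = 7.31·1.73205/2 ≈ 12.6613/2 ≈ 6.33065
(b) Area = (√3/4)·s² = (√3/4)·7.31² = (√3/4)·53.4361 ≈ 0.433013·53.4361 ≈ 23.1385

Height = 6.331, Area = 23.14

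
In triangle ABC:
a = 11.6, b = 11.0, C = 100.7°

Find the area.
Two sides and the included angle (SAS): A = ½·a·b·sin(C) = ½·11.6·11.0·sin(100.7°)
sin(100.7°) ≈ 0.982613
A ≈ ½·127.6·0.982613 = 63.8·0.982613 ≈ 62.6907

Area = 62.69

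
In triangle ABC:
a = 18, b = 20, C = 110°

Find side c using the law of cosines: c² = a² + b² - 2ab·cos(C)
c² = 18² + 20² − 2·18·20·cos(110°)
cos(110°) ≈ -0.34202
c² ≈ 324 + 400 − 720·(-0.34202) ≈ 724 + 246.255 ≈ 970.255
c ≈ √970.255 ≈ 31.1489

c = 31.15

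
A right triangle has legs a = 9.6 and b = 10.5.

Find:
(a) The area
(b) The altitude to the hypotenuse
(a) The legs are perpendicular, so Area = ½·a·b = ½·9.6·10.5 = ½·100.8 = 50.4
(b) Hypotenuse c = √(a² + b²) = √(92.16 + 110.25) = √202.41 ≈ 14.2271
    Area = ½·c·h_c  ⇒  h_c = 2·Area/c = 100.8/14.2271 ≈ 7.08508

Area = 50.4, h_c = 7.085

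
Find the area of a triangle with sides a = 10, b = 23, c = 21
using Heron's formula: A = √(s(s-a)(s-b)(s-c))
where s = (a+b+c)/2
s = (10 + 23 + 21)/2 = 54/2 = 27
s − a = 17, s − b = 4, s − c = 6
s(s−a)(s−b)(s−c) = 27·17·4·6 = 11016
Area = √11016 ≈ 104.957

s = 27.0, Area = 105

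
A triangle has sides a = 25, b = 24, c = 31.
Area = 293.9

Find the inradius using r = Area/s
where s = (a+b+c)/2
s = (25 + 24 + 31)/2 = 80/2 = 40
r = Area/s = 293.9/40 ≈ 7.3475

r = 7.347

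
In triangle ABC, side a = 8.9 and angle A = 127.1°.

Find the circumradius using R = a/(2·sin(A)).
R = a/(2·sin(A)) = 8.9/(2·sin(127.1°))
sin(127.1°) ≈ 0.797584
R ≈ 8.9/(2·0.797584) = 8.9/1.59517 ≈ 5.57935

R = 5.579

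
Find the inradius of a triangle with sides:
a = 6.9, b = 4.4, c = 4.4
r = Area/s where s is the semi-perimeter.
s = (6.9 + 4.4 + 4.4)/2 = 15.7/2 = 7.85
Area = √(s(s−a)(s−b)(s−c)) = √(7.85·0.95·3.45·3.45) ≈ √88.7629 ≈ 9.42141
r ≈ 9.42141/7.85 ≈ 1.20018

r = 1.2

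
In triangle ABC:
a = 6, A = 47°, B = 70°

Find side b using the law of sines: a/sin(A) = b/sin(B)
a/sin(A) = b/sin(B)  ⇒  b = a·sin(B)/sin(A) = 6·sin(70°)/sin(47°)
sin(70°) ≈ 0.939693, sin(47°) ≈ 0.731354
b ≈ 6·0.939693/0.731354 ≈ 5.63816/0.731354 ≈ 7.70921

b = 7.709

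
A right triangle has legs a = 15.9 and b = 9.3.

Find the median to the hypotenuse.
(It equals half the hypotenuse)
Hypotenuse c = √(a² + b²) = √(252.81 + 86.49) = √339.3 ≈ 18.4201
Median to hypotenuse = c/2 ≈ 18.4201/2 ≈ 9.21005

Median = 9.21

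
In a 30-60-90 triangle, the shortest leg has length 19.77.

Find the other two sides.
In a 30-60-90 triangle the sides are in ratio 1 : √3 : 2 (short leg : long leg : hypotenuse).
Long leg = 19.77·√3 ≈ 19.77·1.73205 ≈ 34.2426
Hypotenuse = 2·19.77 = 39.54

Long leg = 19.77√3 = 34.24, Hypotenuse = 39.54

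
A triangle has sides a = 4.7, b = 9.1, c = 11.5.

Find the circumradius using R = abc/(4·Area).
First find the area with Heron's formula.
s = (4.7 + 9.1 + 11.5)/2 = 12.65
Area = √(s(s−a)(s−b)(s−c)) = √(12.65·7.95·3.55·1.15) ≈ √410.567 ≈ 20.2624
abc = 4.7·9.1·11.5 = 491.855
R = abc/(4·Area) ≈ 491.855/(4·20.2624) = 491.855/81.0498 ≈ 6.06855

R = 6.069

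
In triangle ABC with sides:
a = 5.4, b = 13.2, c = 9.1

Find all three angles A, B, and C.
Law of cosines for each angle (a² = 29.16, b² = 174.24, c² = 82.81):
cos(A) = (b² + c² − a²)/(2bc) = (174.24 + 82.81 − 29.16)/(2·13.2·9.1) = 227.89/240.24 ≈ 0.948593  ⇒  A ≈ 18.4513°
cos(B) = (a² + c² − b²)/(2ac) = (29.16 + 82.81 − 174.24)/(2·5.4·9.1) = -62.27/98.28 ≈ -0.633598  ⇒  B ≈ 129.316°
cos(C) = (a² + b² − c²)/(2ab) = (29.16 + 174.24 − 82.81)/(2·5.4·13.2) = 120.59/142.56 ≈ 0.845889  ⇒  C ≈ 32.2326°
Check: A + B + C ≈ 180°

A = 18.45°, B = 129.3°, C = 32.23°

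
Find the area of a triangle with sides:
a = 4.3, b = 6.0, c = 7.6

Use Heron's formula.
s = (4.3 + 6.0 + 7.6)/2 = 17.9/2 = 8.95
s − a = 4.65, s − b = 2.95, s − c = 1.35
s(s−a)(s−b)(s−c) = 8.95·4.65·2.95·1.35 ≈ 165.742
Area = √165.742 ≈ 12.8741

Area = 12.87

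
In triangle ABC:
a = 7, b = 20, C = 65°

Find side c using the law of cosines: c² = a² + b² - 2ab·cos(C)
c² = 7² + 20² − 2·7·20·cos(65°)
cos(65°) ≈ 0.422618
c² ≈ 49 + 400 − 280·(0.422618) ≈ 449 − 118.333 ≈ 330.667
c ≈ √330.667 ≈ 18.1842

c = 18.18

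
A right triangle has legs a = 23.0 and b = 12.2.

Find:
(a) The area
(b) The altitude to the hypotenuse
(a) The legs are perpendicular, so Area = ½·a·b = ½·23.0·12.2 = ½·280.6 = 140.3
(b) Hypotenuse c = √(a² + b²) = √(529 + 148.84) = √677.84 ≈ 26.0354
    Area = ½·c·h_c  ⇒  h_c = 2·Area/c = 280.6/26.0354 ≈ 10.7776

Area = 140.3, h_c = 10.78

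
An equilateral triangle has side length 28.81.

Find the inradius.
r = Area/s with s the semi-perimeter.
Area = (√3/4)·28.81² = (√3/4)·830.0161 ≈ 0.433013·830.0161 ≈ 359.408
s = 3·28.81/2 = 43.215
r ≈ 359.408/43.215 ≈ 8.31673
(Equivalently r = side/(2√3) = 28.81/3.4641 ≈ 8.31673.)

r = 8.317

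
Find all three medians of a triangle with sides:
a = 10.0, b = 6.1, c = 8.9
Median formula: m_a = ½√(2b² + 2c² − a²) (and cyclically). a² = 100, b² = 37.21, c² = 79.21.
m_a = ½√(2·37.21 + 2·79.21 − 100) = ½√132.84 ≈ ½·11.5256 ≈ 5.76281
m_b = ½√(2·100 + 2·79.21 − 37.21) = ½√321.21 ≈ ½·17.9223 ≈ 8.96117
m_c = ½√(2·100 + 2·37.21 − 79.21) = ½√195.21 ≈ ½·13.9718 ≈ 6.98588

m_a = 5.763, m_b = 8.961, m_c = 6.986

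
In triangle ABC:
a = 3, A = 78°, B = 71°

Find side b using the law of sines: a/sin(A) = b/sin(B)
a/sin(A) = b/sin(B)  ⇒  b = a·sin(B)/sin(A) = 3·sin(71°)/sin(78°)
sin(71°) ≈ 0.945519, sin(78°) ≈ 0.978148
b ≈ 3·0.945519/0.978148 ≈ 2.83656/0.978148 ≈ 2.89993

b = 2.9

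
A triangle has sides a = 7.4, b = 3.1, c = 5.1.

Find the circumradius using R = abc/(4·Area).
First find the area with Heron's formula.
s = (7.4 + 3.1 + 5.1)/2 = 7.8
Area = √(s(s−a)(s−b)(s−c)) = √(7.8·0.4·4.7·2.7) ≈ √39.5928 ≈ 6.29228
abc = 7.4·3.1·5.1 = 116.994
R = abc/(4·Area) ≈ 116.994/(4·6.29228) = 116.994/25.1691 ≈ 4.64831

R = 4.648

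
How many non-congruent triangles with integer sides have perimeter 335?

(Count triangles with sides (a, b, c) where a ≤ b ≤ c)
Let a ≤ b ≤ c with a + b + c = 335. The only binding inequality is a + b > c, i.e. 335 − c > c, so c < 335/2; and c ≥ 335/3 since c is the largest side.
So 112 ≤ c ≤ 167. For each c, b runs from ⌈(335 − c)/2⌉ up to c (then a = 335 − b − c satisfies 1 ≤ a ≤ b automatically), giving c − ⌈(335 − c)/2⌉ + 1 choices.
Summing over c: 1 + 3 + 4 + 6 + … + 82 + 84  (56 terms, c = 112, …, 167) = 2380
Check (closed form: nearest integer to p²/48 for even p, (p+3)²/48 for odd p): (335+3)²/48 = 338²/48 = 114244/48 ≈ 2380.08 → 2380

2380 triangles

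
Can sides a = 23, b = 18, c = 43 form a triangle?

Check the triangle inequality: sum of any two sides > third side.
a + b vs c: 23 + 18 = 41 ≤ 43  ✗
a + c vs b: 23 + 43 = 66 > 18  ✓
b + c vs a: 18 + 43 = 61 > 23  ✓

No: 23 + 18 = 41 is not > 43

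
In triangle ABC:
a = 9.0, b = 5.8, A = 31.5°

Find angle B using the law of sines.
a/sin(A) = b/sin(B)  ⇒  sin(B) = b·sin(A)/a = 5.8·sin(31.5°)/9.0
sin(31.5°) ≈ 0.522499
sin(B) ≈ 5.8·0.522499/9.0 ≈ 3.03049/9.0 ≈ 0.336721
B = arcsin(0.336721) ≈ 19.6772°
(Since b ≤ a we need B ≤ A, so the obtuse alternative 180° − 19.6772° ≈ 160.323° is rejected.)

B = 19.68°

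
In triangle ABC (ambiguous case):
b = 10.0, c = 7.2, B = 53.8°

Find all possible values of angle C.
b/sin(B) = c/sin(C)  ⇒  sin(C) = c·sin(B)/b = 7.2·sin(53.8°)/10.0
sin(53.8°) ≈ 0.80696
sin(C) ≈ 7.2·0.80696/10.0 ≈ 5.81011/10.0 ≈ 0.581011
Candidate 1: C₁ = arcsin(0.581011) ≈ 35.5217°  →  A = 180° − 53.8° − 35.5217° ≈ 90.6783° > 0, valid
Candidate 2: C₂ = 180° − C₁ ≈ 144.478°  →  A = 180° − 53.8° − 144.478° ≈ -18.2783° ≤ 0, not a valid triangle

C = 35.52° (one solution)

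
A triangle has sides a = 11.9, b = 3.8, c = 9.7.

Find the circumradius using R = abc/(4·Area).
First find the area with Heron's formula.
s = (11.9 + 3.8 + 9.7)/2 = 12.7
Area = √(s(s−a)(s−b)(s−c)) = √(12.7·0.8·8.9·3) ≈ √271.272 ≈ 16.4703
abc = 11.9·3.8·9.7 = 438.634
R = abc/(4·Area) ≈ 438.634/(4·16.4703) = 438.634/65.8813 ≈ 6.65794

R = 6.658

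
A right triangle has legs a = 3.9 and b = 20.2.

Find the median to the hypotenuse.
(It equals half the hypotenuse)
Hypotenuse c = √(a² + b²) = √(15.21 + 408.04) = √423.25 ≈ 20.573
Median to hypotenuse = c/2 ≈ 20.573/2 ≈ 10.2865

Median = 10.29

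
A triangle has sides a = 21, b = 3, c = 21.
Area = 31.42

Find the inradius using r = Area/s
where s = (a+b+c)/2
s = (21 + 3 + 21)/2 = 45/2 = 22.5
r = Area/s = 31.42/22.5 ≈ 1.39644

r = 1.396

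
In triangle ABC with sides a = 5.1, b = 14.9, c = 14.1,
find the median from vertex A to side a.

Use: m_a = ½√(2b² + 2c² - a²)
m_a = ½√(2·14.9² + 2·14.1² − 5.1²) = ½√(2·222.01 + 2·198.81 − 26.01) = ½√(444.02 + 397.62 − 26.01) = ½√815.63
√815.63 ≈ 28.5592, so m_a ≈ 14.2796

m_a = 14.28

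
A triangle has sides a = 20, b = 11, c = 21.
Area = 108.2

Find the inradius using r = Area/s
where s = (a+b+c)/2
s = (20 + 11 + 21)/2 = 52/2 = 26
r = Area/s = 108.2/26 ≈ 4.16154

r = 4.162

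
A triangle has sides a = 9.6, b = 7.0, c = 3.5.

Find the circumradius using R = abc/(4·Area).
First find the area with Heron's formula.
s = (9.6 + 7.0 + 3.5)/2 = 10.05
Area = √(s(s−a)(s−b)(s−c)) = √(10.05·0.45·3.05·6.55) ≈ √90.3482 ≈ 9.50517
abc = 9.6·7.0·3.5 = 235.2
R = abc/(4·Area) ≈ 235.2/(4·9.50517) = 235.2/38.0207 ≈ 6.18611

R = 6.186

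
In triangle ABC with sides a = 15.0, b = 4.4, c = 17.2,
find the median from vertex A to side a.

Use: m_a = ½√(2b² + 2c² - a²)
m_a = ½√(2·4.4² + 2·17.2² − 15.0²) = ½√(2·19.36 + 2·295.84 − 225) = ½√(38.72 + 591.68 − 225) = ½√405.4
√405.4 ≈ 20.1345, so m_a ≈ 10.0673

m_a = 10.07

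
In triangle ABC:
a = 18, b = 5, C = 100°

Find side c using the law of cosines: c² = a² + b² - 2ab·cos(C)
c² = 18² + 5² − 2·18·5·cos(100°)
cos(100°) ≈ -0.173648
c² ≈ 324 + 25 − 180·(-0.173648) ≈ 349 + 31.2567 ≈ 380.257
c ≈ √380.257 ≈ 19.5002

c = 19.5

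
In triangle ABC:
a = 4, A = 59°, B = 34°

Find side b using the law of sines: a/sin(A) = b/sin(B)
a/sin(A) = b/sin(B)  ⇒  b = a·sin(B)/sin(A) = 4·sin(34°)/sin(59°)
sin(34°) ≈ 0.559193, sin(59°) ≈ 0.857167
b ≈ 4·0.559193/0.857167 ≈ 2.23677/0.857167 ≈ 2.60949

b = 2.609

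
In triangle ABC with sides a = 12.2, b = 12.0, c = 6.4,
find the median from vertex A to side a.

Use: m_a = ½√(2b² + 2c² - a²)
m_a = ½√(2·12.0² + 2·6.4² − 12.2²) = ½√(2·144 + 2·40.96 − 148.84) = ½√(288 + 81.92 − 148.84) = ½√221.08
√221.08 ≈ 14.8688, so m_a ≈ 7.43438

m_a = 7.434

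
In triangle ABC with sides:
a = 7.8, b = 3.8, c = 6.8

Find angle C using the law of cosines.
c² = a² + b² − 2ab·cos(C)  ⇒  cos(C) = (a² + b² − c²)/(2ab)
cos(C) = (7.8² + 3.8² − 6.8²)/(2·7.8·3.8) = (60.84 + 14.44 − 46.24)/59.28 = 29.04/59.28 ≈ 0.489879
C = arccos(0.489879) ≈ 60.6674°

C = 60.67°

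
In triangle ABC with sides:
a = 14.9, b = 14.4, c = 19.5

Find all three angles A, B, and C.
Law of cosines for each angle (a² = 222.01, b² = 207.36, c² = 380.25):
cos(A) = (b² + c² − a²)/(2bc) = (207.36 + 380.25 − 222.01)/(2·14.4·19.5) = 365.6/561.6 ≈ 0.650997  ⇒  A ≈ 49.3832°
cos(B) = (a² + c² − b²)/(2ac) = (222.01 + 380.25 − 207.36)/(2·14.9·19.5) = 394.9/581.1 ≈ 0.679573  ⇒  B ≈ 47.1897°
cos(C) = (a² + b² − c²)/(2ab) = (222.01 + 207.36 − 380.25)/(2·14.9·14.4) = 49.12/429.12 ≈ 0.114467  ⇒  C ≈ 83.4271°
Check: A + B + C ≈ 180°

A = 49.38°, B = 47.19°, C = 83.43°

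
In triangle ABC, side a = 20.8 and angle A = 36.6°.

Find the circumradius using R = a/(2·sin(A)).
R = a/(2·sin(A)) = 20.8/(2·sin(36.6°))
sin(36.6°) ≈ 0.596225
R ≈ 20.8/(2·0.596225) = 20.8/1.19245 ≈ 17.4431

R = 17.44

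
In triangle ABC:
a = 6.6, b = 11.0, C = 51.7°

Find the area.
Two sides and the included angle (SAS): A = ½·a·b·sin(C) = ½·6.6·11.0·sin(51.7°)
sin(51.7°) ≈ 0.784776
A ≈ ½·72.6·0.784776 = 36.3·0.784776 ≈ 28.4874

Area = 28.49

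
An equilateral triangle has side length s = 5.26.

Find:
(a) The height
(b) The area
(a) The height splits the triangle into two 30-60-90 halves: h = s·√3/2 = 5.26·1.73205/2 ≈ 9.11059/2 ≈ 4.55529
(b) Area = (√3/4)·s² = (√3/4)·5.26² = (√3/4)·27.6676 ≈ 0.433013·27.6676 ≈ 11.9804

Height = 4.555, Area = 11.98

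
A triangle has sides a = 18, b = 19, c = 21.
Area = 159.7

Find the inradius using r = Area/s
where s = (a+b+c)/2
s = (18 + 19 + 21)/2 = 58/2 = 29
r = Area/s = 159.7/29 ≈ 5.5069

r = 5.507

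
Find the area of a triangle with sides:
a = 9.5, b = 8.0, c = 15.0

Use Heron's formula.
s = (9.5 + 8.0 + 15.0)/2 = 32.5/2 = 16.25
s − a = 6.75, s − b = 8.25, s − c = 1.25
s(s−a)(s−b)(s−c) = 16.25·6.75·8.25·1.25 ≈ 1131.15
Area = √1131.15 ≈ 33.6326

Area = 33.63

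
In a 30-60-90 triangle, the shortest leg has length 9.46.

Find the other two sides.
In a 30-60-90 triangle the sides are in ratio 1 : √3 : 2 (short leg : long leg : hypotenuse).
Long leg = 9.46·√3 ≈ 9.46·1.73205 ≈ 16.3852
Hypotenuse = 2·9.46 = 18.92

Long leg = 9.46√3 = 16.39, Hypotenuse = 18.92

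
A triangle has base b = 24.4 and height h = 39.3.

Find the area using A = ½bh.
A = ½·b·h = ½·24.4·39.3 = ½·958.92 = 479.46

Area = 479.46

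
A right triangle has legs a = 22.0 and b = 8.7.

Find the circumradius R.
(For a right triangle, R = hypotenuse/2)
Hypotenuse c = √(a² + b²) = √(484 + 75.69) = √559.69 ≈ 23.6578
R = c/2 ≈ 23.6578/2 ≈ 11.8289

R = 11.83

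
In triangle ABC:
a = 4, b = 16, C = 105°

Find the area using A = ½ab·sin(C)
A = ½·a·b·sin(C) = ½·4·16·sin(105°)
sin(105°) ≈ 0.965926
A ≈ ½·64·0.965926 = 32·0.965926 ≈ 30.9096

Area = 30.91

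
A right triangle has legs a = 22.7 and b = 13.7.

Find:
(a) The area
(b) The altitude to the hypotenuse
(a) The legs are perpendicular, so Area = ½·a·b = ½·22.7·13.7 = ½·310.99 = 155.495
(b) Hypotenuse c = √(a² + b²) = √(515.29 + 187.69) = √702.98 ≈ 26.5138
    Area = ½·c·h_c  ⇒  h_c = 2·Area/c = 310.99/26.5138 ≈ 11.7294

Area = 155.495, h_c = 11.73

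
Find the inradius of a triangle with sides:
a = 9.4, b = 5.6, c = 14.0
r = Area/s where s is the semi-perimeter.
s = (9.4 + 5.6 + 14.0)/2 = 29/2 = 14.5
Area = √(s(s−a)(s−b)(s−c)) = √(14.5·5.1·8.9·0.5) ≈ √329.077 ≈ 18.1405
r ≈ 18.1405/14.5 ≈ 1.25107

r = 1.251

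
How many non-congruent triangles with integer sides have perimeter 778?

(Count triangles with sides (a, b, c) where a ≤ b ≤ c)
Let a ≤ b ≤ c with a + b + c = 778. The only binding inequality is a + b > c, i.e. 778 − c > c, so c < 778/2; and c ≥ 778/3 since c is the largest side.
So 260 ≤ c ≤ 388. For each c, b runs from ⌈(778 − c)/2⌉ up to c (then a = 778 − b − c satisfies 1 ≤ a ≤ b automatically), giving c − ⌈(778 − c)/2⌉ + 1 choices.
Summing over c: 2 + 3 + 5 + 6 + … + 192 + 194  (129 terms, c = 260, …, 388) = 12610
Check (closed form: nearest integer to p²/48 for even p, (p+3)²/48 for odd p): 778²/48 = 605284/48 ≈ 12610.08 → 12610

12610 triangles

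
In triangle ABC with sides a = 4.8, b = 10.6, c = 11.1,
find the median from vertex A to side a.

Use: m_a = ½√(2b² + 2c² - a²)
m_a = ½√(2·10.6² + 2·11.1² − 4.8²) = ½√(2·112.36 + 2·123.21 − 23.04) = ½√(224.72 + 246.42 − 23.04) = ½√448.1
√448.1 ≈ 21.1684, so m_a ≈ 10.5842

m_a = 10.58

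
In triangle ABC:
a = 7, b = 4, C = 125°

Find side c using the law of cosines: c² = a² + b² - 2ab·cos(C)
c² = 7² + 4² − 2·7·4·cos(125°)
cos(125°) ≈ -0.573576
c² ≈ 49 + 16 − 56·(-0.573576) ≈ 65 + 32.1203 ≈ 97.1203
c ≈ √97.1203 ≈ 9.85496

c = 9.855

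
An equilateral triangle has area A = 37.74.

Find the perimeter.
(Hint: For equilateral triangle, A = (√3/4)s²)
A = (√3/4)s²  ⇒  s² = 4A/√3 = 4·37.74/√3 = 150.96/1.73205 ≈ 87.1568
s ≈ √87.1568 ≈ 9.33578
Perimeter = 3s ≈ 3·9.33578 ≈ 28.0073

Perimeter = 28.01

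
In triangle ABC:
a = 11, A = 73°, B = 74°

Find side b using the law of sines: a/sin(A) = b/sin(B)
a/sin(A) = b/sin(B)  ⇒  b = a·sin(B)/sin(A) = 11·sin(74°)/sin(73°)
sin(74°) ≈ 0.961262, sin(73°) ≈ 0.956305
b ≈ 11·0.961262/0.956305 ≈ 10.5739/0.956305 ≈ 11.057

b = 11.06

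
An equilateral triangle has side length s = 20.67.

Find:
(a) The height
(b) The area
(a) The height splits the triangle into two 30-60-90 halves: h = s·√3/2 = 20.67·1.73205/2 ≈ 35.8015/2 ≈ 17.9007
(b) Area = (√3/4)·s² = (√3/4)·20.67² = (√3/4)·427.2489 ≈ 0.433013·427.2489 ≈ 185.004

Height = 17.9, Area = 185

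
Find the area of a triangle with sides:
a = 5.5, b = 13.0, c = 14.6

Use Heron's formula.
s = (5.5 + 13.0 + 14.6)/2 = 33.1/2 = 16.55
s − a = 11.05, s − b = 3.55, s − c = 1.95
s(s−a)(s−b)(s−c) = 16.55·11.05·3.55·1.95 ≈ 1265.97
Area = √1265.97 ≈ 35.5805

Area = 35.58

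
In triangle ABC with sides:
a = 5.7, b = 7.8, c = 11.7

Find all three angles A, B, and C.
Law of cosines for each angle (a² = 32.49, b² = 60.84, c² = 136.89):
cos(A) = (b² + c² − a²)/(2bc) = (60.84 + 136.89 − 32.49)/(2·7.8·11.7) = 165.24/182.52 ≈ 0.905325  ⇒  A ≈ 25.1328°
cos(B) = (a² + c² − b²)/(2ac) = (32.49 + 136.89 − 60.84)/(2·5.7·11.7) = 108.54/133.38 ≈ 0.813765  ⇒  B ≈ 35.5346°
cos(C) = (a² + b² − c²)/(2ab) = (32.49 + 60.84 − 136.89)/(2·5.7·7.8) = -43.56/88.92 ≈ -0.489879  ⇒  C ≈ 119.333°
Check: A + B + C ≈ 180°

A = 25.13°, B = 35.53°, C = 119.3°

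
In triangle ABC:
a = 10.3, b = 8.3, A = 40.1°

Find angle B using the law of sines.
a/sin(A) = b/sin(B)  ⇒  sin(B) = b·sin(A)/a = 8.3·sin(40.1°)/10.3
sin(40.1°) ≈ 0.644124
sin(B) ≈ 8.3·0.644124/10.3 ≈ 5.34623/10.3 ≈ 0.519051
B = arcsin(0.519051) ≈ 31.2686°
(Since b ≤ a we need B ≤ A, so the obtuse alternative 180° − 31.2686° ≈ 148.731° is rejected.)

B = 31.27°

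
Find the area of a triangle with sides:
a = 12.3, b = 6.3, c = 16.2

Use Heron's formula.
s = (12.3 + 6.3 + 16.2)/2 = 34.8/2 = 17.4
s − a = 5.1, s − b = 11.1, s − c = 1.2
s(s−a)(s−b)(s−c) = 17.4·5.1·11.1·1.2 ≈ 1182.02
Area = √1182.02 ≈ 34.3805

Area = 34.38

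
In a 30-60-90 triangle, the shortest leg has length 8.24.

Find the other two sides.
In a 30-60-90 triangle the sides are in ratio 1 : √3 : 2 (short leg : long leg : hypotenuse).
Long leg = 8.24·√3 ≈ 8.24·1.73205 ≈ 14.2721
Hypotenuse = 2·8.24 = 16.48

Long leg = 8.24√3 = 14.27, Hypotenuse = 16.48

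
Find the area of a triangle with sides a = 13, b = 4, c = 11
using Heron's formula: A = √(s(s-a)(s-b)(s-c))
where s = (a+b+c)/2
s = (13 + 4 + 11)/2 = 28/2 = 14
s − a = 1, s − b = 10, s − c = 3
s(s−a)(s−b)(s−c) = 14·1·10·3 = 420
Area = √420 ≈ 20.4939

s = 14.0, Area = 20.49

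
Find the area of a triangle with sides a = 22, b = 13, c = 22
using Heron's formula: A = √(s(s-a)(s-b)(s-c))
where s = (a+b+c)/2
s = (22 + 13 + 22)/2 = 57/2 = 28.5
s − a = 6.5, s − b = 15.5, s − c = 6.5
s(s−a)(s−b)(s−c) = 28.5·6.5·15.5·6.5 = 18663.9375
Area = √18663.9375 ≈ 136.616

s = 28.5, Area = 136.6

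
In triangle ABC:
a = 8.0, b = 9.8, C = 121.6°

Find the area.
Two sides and the included angle (SAS): A = ½·a·b·sin(C) = ½·8.0·9.8·sin(121.6°)
sin(121.6°) ≈ 0.851727
A ≈ ½·78.4·0.851727 = 39.2·0.851727 ≈ 33.3877

Area = 33.39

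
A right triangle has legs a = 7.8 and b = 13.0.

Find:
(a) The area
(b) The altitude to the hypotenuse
(a) The legs are perpendicular, so Area = ½·a·b = ½·7.8·13.0 = ½·101.4 = 50.7
(b) Hypotenuse c = √(a² + b²) = √(60.84 + 169) = √229.84 ≈ 15.1605
    Area = ½·c·h_c  ⇒  h_c = 2·Area/c = 101.4/15.1605 ≈ 6.68844

Area = 50.7, h_c = 6.688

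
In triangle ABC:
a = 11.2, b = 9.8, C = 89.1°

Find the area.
Two sides and the included angle (SAS): A = ½·a·b·sin(C) = ½·11.2·9.8·sin(89.1°)
sin(89.1°) ≈ 0.999877
A ≈ ½·109.76·0.999877 = 54.88·0.999877 ≈ 54.8732

Area = 54.87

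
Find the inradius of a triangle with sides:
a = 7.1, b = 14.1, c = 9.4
r = Area/s where s is the semi-perimeter.
s = (7.1 + 14.1 + 9.4)/2 = 30.6/2 = 15.3
Area = √(s(s−a)(s−b)(s−c)) = √(15.3·8.2·1.2·5.9) ≈ √888.257 ≈ 29.8036
r ≈ 29.8036/15.3 ≈ 1.94795

r = 1.948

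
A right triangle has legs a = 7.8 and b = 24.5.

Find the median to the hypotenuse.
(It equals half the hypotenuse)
Hypotenuse c = √(a² + b²) = √(60.84 + 600.25) = √661.09 ≈ 25.7117
Median to hypotenuse = c/2 ≈ 25.7117/2 ≈ 12.8558

Median = 12.86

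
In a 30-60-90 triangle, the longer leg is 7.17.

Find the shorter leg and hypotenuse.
In a 30-60-90 triangle the sides are in ratio 1 : √3 : 2, so short leg = long leg/√3 and hypotenuse = 2·(short leg).
Short leg = 7.17/√3 ≈ 7.17/1.73205 ≈ 4.1396
Hypotenuse = 2·4.1396 ≈ 8.2792

Short leg = 4.14, Hypotenuse = 8.279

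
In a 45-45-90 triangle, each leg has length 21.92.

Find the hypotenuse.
In a 45-45-90 triangle the sides are in ratio 1 : 1 : √2, so hypotenuse = leg·√2.
Hypotenuse = 21.92·√2 ≈ 21.92·1.41421 ≈ 30.9996

Hypotenuse = 21.92√2 = 31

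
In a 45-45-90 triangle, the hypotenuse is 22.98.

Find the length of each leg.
In a 45-45-90 triangle hypotenuse = leg·√2, so leg = hypotenuse/√2.
Leg = 22.98/√2 ≈ 22.98/1.41421 ≈ 16.2493

Each leg = 16.25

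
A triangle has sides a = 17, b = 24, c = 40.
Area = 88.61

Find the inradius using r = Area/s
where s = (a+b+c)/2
s = (17 + 24 + 40)/2 = 81/2 = 40.5
r = Area/s = 88.61/40.5 ≈ 2.1879

r = 2.188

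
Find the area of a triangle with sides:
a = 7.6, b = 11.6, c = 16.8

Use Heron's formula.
s = (7.6 + 11.6 + 16.8)/2 = 36/2 = 18
s − a = 10.4, s − b = 6.4, s − c = 1.2
s(s−a)(s−b)(s−c) = 18·10.4·6.4·1.2 ≈ 1437.7
Area = √1437.7 ≈ 37.917

Area = 37.92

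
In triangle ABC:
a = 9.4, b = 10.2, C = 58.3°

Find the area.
Two sides and the included angle (SAS): A = ½·a·b·sin(C) = ½·9.4·10.2·sin(58.3°)
sin(58.3°) ≈ 0.850811
A ≈ ½·95.88·0.850811 = 47.94·0.850811 ≈ 40.7879

Area = 40.79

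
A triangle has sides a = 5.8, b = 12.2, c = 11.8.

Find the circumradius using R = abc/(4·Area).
First find the area with Heron's formula.
s = (5.8 + 12.2 + 11.8)/2 = 14.9
Area = √(s(s−a)(s−b)(s−c)) = √(14.9·9.1·2.7·3.1) ≈ √1134.89 ≈ 33.6881
abc = 5.8·12.2·11.8 = 834.968
R = abc/(4·Area) ≈ 834.968/(4·33.6881) = 834.968/134.752 ≈ 6.19631

R = 6.196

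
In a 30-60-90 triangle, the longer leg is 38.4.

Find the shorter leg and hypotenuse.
In a 30-60-90 triangle the sides are in ratio 1 : √3 : 2, so short leg = long leg/√3 and hypotenuse = 2·(short leg).
Short leg = 38.4/√3 ≈ 38.4/1.73205 ≈ 22.1703
Hypotenuse = 2·22.1703 ≈ 44.3405

Short leg = 22.17, Hypotenuse = 44.34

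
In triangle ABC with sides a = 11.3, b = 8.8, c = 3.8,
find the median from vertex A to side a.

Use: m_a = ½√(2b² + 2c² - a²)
m_a = ½√(2·8.8² + 2·3.8² − 11.3²) = ½√(2·77.44 + 2·14.44 − 127.69) = ½√(154.88 + 28.88 − 127.69) = ½√56.07
√56.07 ≈ 7.48799, so m_a ≈ 3.744

m_a = 3.744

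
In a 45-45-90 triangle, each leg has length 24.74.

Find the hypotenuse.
In a 45-45-90 triangle the sides are in ratio 1 : 1 : √2, so hypotenuse = leg·√2.
Hypotenuse = 24.74·√2 ≈ 24.74·1.41421 ≈ 34.9876

Hypotenuse = 24.74√2 = 34.99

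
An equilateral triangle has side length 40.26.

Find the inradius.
r = Area/s with s the semi-perimeter.
Area = (√3/4)·40.26² = (√3/4)·1620.8676 ≈ 0.433013·1620.8676 ≈ 701.856
s = 3·40.26/2 = 60.39
r ≈ 701.856/60.39 ≈ 11.6221
(Equivalently r = side/(2√3) = 40.26/3.4641 ≈ 11.6221.)

r = 11.62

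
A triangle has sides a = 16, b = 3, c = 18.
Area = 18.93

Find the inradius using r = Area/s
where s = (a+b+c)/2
s = (16 + 3 + 18)/2 = 37/2 = 18.5
r = Area/s = 18.93/18.5 ≈ 1.02324

r = 1.023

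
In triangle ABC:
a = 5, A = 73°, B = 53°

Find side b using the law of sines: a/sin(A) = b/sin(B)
a/sin(A) = b/sin(B)  ⇒  b = a·sin(B)/sin(A) = 5·sin(53°)/sin(73°)
sin(53°) ≈ 0.798636, sin(73°) ≈ 0.956305
b ≈ 5·0.798636/0.956305 ≈ 3.99318/0.956305 ≈ 4.17563

b = 4.176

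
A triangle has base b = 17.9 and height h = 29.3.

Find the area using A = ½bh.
A = ½·b·h = ½·17.9·29.3 = ½·524.47 = 262.235

Area = 262.235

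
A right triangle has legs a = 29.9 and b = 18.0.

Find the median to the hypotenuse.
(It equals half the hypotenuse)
Hypotenuse c = √(a² + b²) = √(894.01 + 324) = √1218.01 ≈ 34.9
Median to hypotenuse = c/2 ≈ 34.9/2 ≈ 17.45

Median = 17.45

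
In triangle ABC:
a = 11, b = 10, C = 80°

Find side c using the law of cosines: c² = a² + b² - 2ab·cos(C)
c² = 11² + 10² − 2·11·10·cos(80°)
cos(80°) ≈ 0.173648
c² ≈ 121 + 100 − 220·(0.173648) ≈ 221 − 38.2026 ≈ 182.797
c ≈ √182.797 ≈ 13.5203

c = 13.52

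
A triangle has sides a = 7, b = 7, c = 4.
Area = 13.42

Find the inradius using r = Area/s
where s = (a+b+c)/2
s = (7 + 7 + 4)/2 = 18/2 = 9
r = Area/s = 13.42/9 ≈ 1.49111

r = 1.491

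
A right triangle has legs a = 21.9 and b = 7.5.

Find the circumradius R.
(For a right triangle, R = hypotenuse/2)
Hypotenuse c = √(a² + b²) = √(479.61 + 56.25) = √535.86 ≈ 23.1487
R = c/2 ≈ 23.1487/2 ≈ 11.5743

R = 11.57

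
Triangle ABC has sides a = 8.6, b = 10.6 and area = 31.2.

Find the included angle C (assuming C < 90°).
Area = ½·a·b·sin(C)  ⇒  sin(C) = 2·Area/(a·b) = 2·31.2/(8.6·10.6) = 62.4/91.16 ≈ 0.684511
C = arcsin(0.684511) ≈ 43.1971° (taking the acute solution since C < 90°)

C = 43.2°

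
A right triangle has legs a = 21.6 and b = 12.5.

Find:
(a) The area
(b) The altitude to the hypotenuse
(a) The legs are perpendicular, so Area = ½·a·b = ½·21.6·12.5 = ½·270 = 135
(b) Hypotenuse c = √(a² + b²) = √(466.56 + 156.25) = √622.81 ≈ 24.9562
    Area = ½·c·h_c  ⇒  h_c = 2·Area/c = 270/24.9562 ≈ 10.819

Area = 135, h_c = 10.82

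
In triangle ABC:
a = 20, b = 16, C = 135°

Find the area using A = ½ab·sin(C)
A = ½·a·b·sin(C) = ½·20·16·sin(135°)
sin(135°) ≈ 0.707107
A ≈ ½·320·0.707107 = 160·0.707107 ≈ 113.137

Area = 113.1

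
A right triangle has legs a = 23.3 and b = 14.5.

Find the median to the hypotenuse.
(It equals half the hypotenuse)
Hypotenuse c = √(a² + b²) = √(542.89 + 210.25) = √753.14 ≈ 27.4434
Median to hypotenuse = c/2 ≈ 27.4434/2 ≈ 13.7217

Median = 13.72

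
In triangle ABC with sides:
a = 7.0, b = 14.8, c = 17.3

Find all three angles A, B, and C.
Law of cosines for each angle (a² = 49, b² = 219.04, c² = 299.29):
cos(A) = (b² + c² − a²)/(2bc) = (219.04 + 299.29 − 49)/(2·14.8·17.3) = 469.33/512.08 ≈ 0.916517  ⇒  A ≈ 23.5779°
cos(B) = (a² + c² − b²)/(2ac) = (49 + 299.29 − 219.04)/(2·7.0·17.3) = 129.25/242.2 ≈ 0.53365  ⇒  B ≈ 57.7476°
cos(C) = (a² + b² − c²)/(2ab) = (49 + 219.04 − 299.29)/(2·7.0·14.8) = -31.25/207.2 ≈ -0.15082  ⇒  C ≈ 98.6745°
Check: A + B + C ≈ 180°

A = 23.58°, B = 57.75°, C = 98.67°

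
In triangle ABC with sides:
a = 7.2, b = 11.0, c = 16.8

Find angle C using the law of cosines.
c² = a² + b² − 2ab·cos(C)  ⇒  cos(C) = (a² + b² − c²)/(2ab)
cos(C) = (7.2² + 11.0² − 16.8²)/(2·7.2·11.0) = (51.84 + 121 − 282.24)/158.4 = -109.4/158.4 ≈ -0.690657
C = arccos(-0.690657) ≈ 133.682°

C = 133.7°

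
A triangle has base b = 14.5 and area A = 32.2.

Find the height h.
A = ½·b·h  ⇒  h = 2A/b = 2·32.2/14.5 = 64.4/14.5 ≈ 4.44138

h = 4.441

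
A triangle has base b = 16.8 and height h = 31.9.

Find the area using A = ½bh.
A = ½·b·h = ½·16.8·31.9 = ½·535.92 = 267.96

Area = 267.96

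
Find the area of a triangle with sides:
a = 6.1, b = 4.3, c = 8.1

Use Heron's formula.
s = (6.1 + 4.3 + 8.1)/2 = 18.5/2 = 9.25
s − a = 3.15, s − b = 4.95, s − c = 1.15
s(s−a)(s−b)(s−c) = 9.25·3.15·4.95·1.15 ≈ 165.865
Area = √165.865 ≈ 12.8789

Area = 12.88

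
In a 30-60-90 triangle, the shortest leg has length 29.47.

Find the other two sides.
In a 30-60-90 triangle the sides are in ratio 1 : √3 : 2 (short leg : long leg : hypotenuse).
Long leg = 29.47·√3 ≈ 29.47·1.73205 ≈ 51.0435
Hypotenuse = 2·29.47 = 58.94

Long leg = 29.47√3 = 51.04, Hypotenuse = 58.94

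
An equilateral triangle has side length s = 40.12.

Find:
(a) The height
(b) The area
(a) The height splits the triangle into two 30-60-90 halves: h = s·√3/2 = 40.12·1.73205/2 ≈ 69.4899/2 ≈ 34.7449
(b) Area = (√3/4)·s² = (√3/4)·40.12² = (√3/4)·1609.6144 ≈ 0.433013·1609.6144 ≈ 696.983

Height = 34.74, Area = 697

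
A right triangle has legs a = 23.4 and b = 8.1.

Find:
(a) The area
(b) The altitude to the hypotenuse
(a) The legs are perpendicular, so Area = ½·a·b = ½·23.4·8.1 = ½·189.54 = 94.77
(b) Hypotenuse c = √(a² + b²) = √(547.56 + 65.61) = √613.17 ≈ 24.7623
    Area = ½·c·h_c  ⇒  h_c = 2·Area/c = 189.54/24.7623 ≈ 7.65439

Area = 94.77, h_c = 7.654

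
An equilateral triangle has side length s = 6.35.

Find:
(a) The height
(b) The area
(a) The height splits the triangle into two 30-60-90 halves: h = s·√3/2 = 6.35·1.73205/2 ≈ 10.9985/2 ≈ 5.49926
(b) Area = (√3/4)·s² = (√3/4)·6.35² = (√3/4)·40.3225 ≈ 0.433013·40.3225 ≈ 17.4602

Height = 5.499, Area = 17.46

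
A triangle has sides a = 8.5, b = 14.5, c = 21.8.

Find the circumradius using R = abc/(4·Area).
First find the area with Heron's formula.
s = (8.5 + 14.5 + 21.8)/2 = 22.4
Area = √(s(s−a)(s−b)(s−c)) = √(22.4·13.9·7.9·0.6) ≈ √1475.85 ≈ 38.4167
abc = 8.5·14.5·21.8 = 2686.85
R = abc/(4·Area) ≈ 2686.85/(4·38.4167) = 2686.85/153.667 ≈ 17.4849

R = 17.48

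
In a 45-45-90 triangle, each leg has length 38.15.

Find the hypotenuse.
In a 45-45-90 triangle the sides are in ratio 1 : 1 : √2, so hypotenuse = leg·√2.
Hypotenuse = 38.15·√2 ≈ 38.15·1.41421 ≈ 53.9522

Hypotenuse = 38.15√2 = 53.95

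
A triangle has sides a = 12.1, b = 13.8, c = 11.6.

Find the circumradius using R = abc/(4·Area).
First find the area with Heron's formula.
s = (12.1 + 13.8 + 11.6)/2 = 18.75
Area = √(s(s−a)(s−b)(s−c)) = √(18.75·6.65·4.95·7.15) ≈ √4413 ≈ 66.4304
abc = 12.1·13.8·11.6 = 1936.968
R = abc/(4·Area) ≈ 1936.968/(4·66.4304) = 1936.968/265.722 ≈ 7.28946

R = 7.289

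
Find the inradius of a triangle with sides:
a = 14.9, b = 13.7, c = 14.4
r = Area/s where s is the semi-perimeter.
s = (14.9 + 13.7 + 14.4)/2 = 43/2 = 21.5
Area = √(s(s−a)(s−b)(s−c)) = √(21.5·6.6·7.8·7.1) ≈ √7858.42 ≈ 88.6477
r ≈ 88.6477/21.5 ≈ 4.12315

r = 4.123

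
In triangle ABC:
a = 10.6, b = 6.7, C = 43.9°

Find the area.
Two sides and the included angle (SAS): A = ½·a·b·sin(C) = ½·10.6·6.7·sin(43.9°)
sin(43.9°) ≈ 0.693402
A ≈ ½·71.02·0.693402 = 35.51·0.693402 ≈ 24.6227

Area = 24.62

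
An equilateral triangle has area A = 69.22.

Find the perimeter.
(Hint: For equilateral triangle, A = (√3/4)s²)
A = (√3/4)s²  ⇒  s² = 4A/√3 = 4·69.22/√3 = 276.88/1.73205 ≈ 159.857
s ≈ √159.857 ≈ 12.6434
Perimeter = 3s ≈ 3·12.6434 ≈ 37.9303

Perimeter = 37.93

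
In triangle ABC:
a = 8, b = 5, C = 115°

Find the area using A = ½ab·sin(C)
A = ½·a·b·sin(C) = ½·8·5·sin(115°)
sin(115°) ≈ 0.906308
A ≈ ½·40·0.906308 = 20·0.906308 ≈ 18.1262

Area = 18.13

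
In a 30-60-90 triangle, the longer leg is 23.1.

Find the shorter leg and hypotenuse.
In a 30-60-90 triangle the sides are in ratio 1 : √3 : 2, so short leg = long leg/√3 and hypotenuse = 2·(short leg).
Short leg = 23.1/√3 ≈ 23.1/1.73205 ≈ 13.3368
Hypotenuse = 2·13.3368 ≈ 26.6736

Short leg = 13.34, Hypotenuse = 26.67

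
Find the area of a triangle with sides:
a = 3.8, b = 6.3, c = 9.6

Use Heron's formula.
s = (3.8 + 6.3 + 9.6)/2 = 19.7/2 = 9.85
s − a = 6.05, s − b = 3.55, s − c = 0.25
s(s−a)(s−b)(s−c) = 9.85·6.05·3.55·0.25 ≈ 52.8883
Area = √52.8883 ≈ 7.27244

Area = 7.272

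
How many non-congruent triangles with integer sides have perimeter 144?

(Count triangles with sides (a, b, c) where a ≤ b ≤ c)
Let a ≤ b ≤ c with a + b + c = 144. The only binding inequality is a + b > c, i.e. 144 − c > c, so c < 144/2; and c ≥ 144/3 since c is the largest side.
So 48 ≤ c ≤ 71. For each c, b runs from ⌈(144 − c)/2⌉ up to c (then a = 144 − b − c satisfies 1 ≤ a ≤ b automatically), giving c − ⌈(144 − c)/2⌉ + 1 choices.
Summing over c: 1 + 2 + 4 + 5 + … + 34 + 35  (24 terms, c = 48, …, 71) = 432
Check (closed form: nearest integer to p²/48 for even p, (p+3)²/48 for odd p): 144²/48 = 20736/48 ≈ 432.00 → 432

432 triangles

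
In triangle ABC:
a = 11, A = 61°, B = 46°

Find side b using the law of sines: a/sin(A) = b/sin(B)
a/sin(A) = b/sin(B)  ⇒  b = a·sin(B)/sin(A) = 11·sin(46°)/sin(61°)
sin(46°) ≈ 0.71934, sin(61°) ≈ 0.87462
b ≈ 11·0.71934/0.87462 ≈ 7.91274/0.87462 ≈ 9.04706

b = 9.047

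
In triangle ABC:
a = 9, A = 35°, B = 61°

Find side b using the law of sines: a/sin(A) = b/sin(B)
a/sin(A) = b/sin(B)  ⇒  b = a·sin(B)/sin(A) = 9·sin(61°)/sin(35°)
sin(61°) ≈ 0.87462, sin(35°) ≈ 0.573576
b ≈ 9·0.87462/0.573576 ≈ 7.87158/0.573576 ≈ 13.7237

b = 13.72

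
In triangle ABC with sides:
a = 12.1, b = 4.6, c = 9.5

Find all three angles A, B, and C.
Law of cosines for each angle (a² = 146.41, b² = 21.16, c² = 90.25):
cos(A) = (b² + c² − a²)/(2bc) = (21.16 + 90.25 − 146.41)/(2·4.6·9.5) = -35/87.4 ≈ -0.400458  ⇒  A ≈ 113.607°
cos(B) = (a² + c² − b²)/(2ac) = (146.41 + 90.25 − 21.16)/(2·12.1·9.5) = 215.5/229.9 ≈ 0.937364  ⇒  B ≈ 20.3865°
cos(C) = (a² + b² − c²)/(2ab) = (146.41 + 21.16 − 90.25)/(2·12.1·4.6) = 77.32/111.32 ≈ 0.694574  ⇒  C ≈ 46.0067°
Check: A + B + C ≈ 180°

A = 113.6°, B = 20.39°, C = 46.01°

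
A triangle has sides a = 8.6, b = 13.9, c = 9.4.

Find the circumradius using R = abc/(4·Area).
First find the area with Heron's formula.
s = (8.6 + 13.9 + 9.4)/2 = 15.95
Area = √(s(s−a)(s−b)(s−c)) = √(15.95·7.35·2.05·6.55) ≈ √1574.14 ≈ 39.6754
abc = 8.6·13.9·9.4 = 1123.676
R = abc/(4·Area) ≈ 1123.676/(4·39.6754) = 1123.676/158.702 ≈ 7.08043

R = 7.08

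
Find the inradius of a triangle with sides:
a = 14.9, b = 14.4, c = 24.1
r = Area/s where s is the semi-perimeter.
s = (14.9 + 14.4 + 24.1)/2 = 53.4/2 = 26.7
Area = √(s(s−a)(s−b)(s−c)) = √(26.7·11.8·12.3·2.6) ≈ √10075.6 ≈ 100.377
r ≈ 100.377/26.7 ≈ 3.75945

r = 3.759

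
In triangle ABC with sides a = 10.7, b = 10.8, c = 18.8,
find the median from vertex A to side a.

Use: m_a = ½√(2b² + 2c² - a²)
m_a = ½√(2·10.8² + 2·18.8² − 10.7²) = ½√(2·116.64 + 2·353.44 − 114.49) = ½√(233.28 + 706.88 − 114.49) = ½√825.67
√825.67 ≈ 28.7345, so m_a ≈ 14.3672

m_a = 14.37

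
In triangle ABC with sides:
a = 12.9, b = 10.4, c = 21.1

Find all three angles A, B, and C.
Law of cosines for each angle (a² = 166.41, b² = 108.16, c² = 445.21):
cos(A) = (b² + c² − a²)/(2bc) = (108.16 + 445.21 − 166.41)/(2·10.4·21.1) = 386.96/438.88 ≈ 0.881699  ⇒  A ≈ 28.152°
cos(B) = (a² + c² − b²)/(2ac) = (166.41 + 445.21 − 108.16)/(2·12.9·21.1) = 503.46/544.38 ≈ 0.924832  ⇒  B ≈ 22.357°
cos(C) = (a² + b² − c²)/(2ab) = (166.41 + 108.16 − 445.21)/(2·12.9·10.4) = -170.64/268.32 ≈ -0.635957  ⇒  C ≈ 129.491°
Check: A + B + C ≈ 180°

A = 28.15°, B = 22.36°, C = 129.5°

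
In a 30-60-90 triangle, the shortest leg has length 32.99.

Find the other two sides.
In a 30-60-90 triangle the sides are in ratio 1 : √3 : 2 (short leg : long leg : hypotenuse).
Long leg = 32.99·√3 ≈ 32.99·1.73205 ≈ 57.1404
Hypotenuse = 2·32.99 = 65.98

Long leg = 32.99√3 = 57.14, Hypotenuse = 65.98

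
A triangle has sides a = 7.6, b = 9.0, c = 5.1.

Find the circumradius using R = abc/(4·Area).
First find the area with Heron's formula.
s = (7.6 + 9.0 + 5.1)/2 = 10.85
Area = √(s(s−a)(s−b)(s−c)) = √(10.85·3.25·1.85·5.75) ≈ √375.105 ≈ 19.3676
abc = 7.6·9.0·5.1 = 348.84
R = abc/(4·Area) ≈ 348.84/(4·19.3676) = 348.84/77.4705 ≈ 4.50288

R = 4.503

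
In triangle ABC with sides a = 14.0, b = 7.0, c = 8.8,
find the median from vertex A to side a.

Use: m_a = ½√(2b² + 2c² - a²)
m_a = ½√(2·7.0² + 2·8.8² − 14.0²) = ½√(2·49 + 2·77.44 − 196) = ½√(98 + 154.88 − 196) = ½√56.88
√56.88 ≈ 7.54188, so m_a ≈ 3.77094

m_a = 3.771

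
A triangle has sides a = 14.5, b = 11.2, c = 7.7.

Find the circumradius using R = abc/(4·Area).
First find the area with Heron's formula.
s = (14.5 + 11.2 + 7.7)/2 = 16.7
Area = √(s(s−a)(s−b)(s−c)) = √(16.7·2.2·5.5·9) ≈ √1818.63 ≈ 42.6454
abc = 14.5·11.2·7.7 = 1250.48
R = abc/(4·Area) ≈ 1250.48/(4·42.6454) = 1250.48/170.582 ≈ 7.33069

R = 7.331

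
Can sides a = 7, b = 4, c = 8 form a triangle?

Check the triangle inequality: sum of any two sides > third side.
a + b vs c: 7 + 4 = 11 > 8  ✓
a + c vs b: 7 + 8 = 15 > 4  ✓
b + c vs a: 4 + 8 = 12 > 7  ✓

Yes, triangle inequality satisfied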